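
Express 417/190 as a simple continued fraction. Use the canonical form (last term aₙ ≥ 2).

[2; 5, 7, 2, 2]

417 = 2·190 + 37
190 = 5·37 + 5
37 = 7·5 + 2
5 = 2·2 + 1
2 = 2·1 + 0  (stop)
So 417/190 = [2; 5, 7, 2, 2].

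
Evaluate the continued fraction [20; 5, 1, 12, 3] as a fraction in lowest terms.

Using pₖ = aₖpₖ₋₁ + pₖ₋₂ and qₖ = aₖqₖ₋₁ + qₖ₋₂:
  k=0: a=20, p=20, q=1
  k=1: a=5, p=101, q=5
  k=2: a=1, p=121, q=6
  k=3: a=12, p=1553, q=77
  k=4: a=3, p=4780, q=237

4780/237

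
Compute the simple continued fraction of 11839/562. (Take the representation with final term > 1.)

[21; 15, 5, 3, 2]

11839 = 21·562 + 37
562 = 15·37 + 7
37 = 5·7 + 2
7 = 3·2 + 1
2 = 2·1 + 0  (stop)
So 11839/562 = [21; 15, 5, 3, 2].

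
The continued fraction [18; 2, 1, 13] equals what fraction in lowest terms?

752/41

Fold from the inside: start with 13/1.
  1 + 1/13 = 14/13
  2 + 13/14 = 41/14
  18 + 14/41 = 752/41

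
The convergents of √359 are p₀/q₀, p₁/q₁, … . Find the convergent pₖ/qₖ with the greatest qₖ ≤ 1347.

13661/721

√359 = [18; 1, 17, 1, 36, …] (period length 4).
Convergents:
  p_0/q_0 = 18/1
  p_1/q_1 = 19/1
  p_2/q_2 = 341/18
  p_3/q_3 = 360/19
  p_4/q_4 = 13301/702
  p_5/q_5 = 13661/721
  p_6/q_6 = 245538/12959
q_5 = 721 ≤ 1347 < 12959 = q_6, so the answer is 13661/721.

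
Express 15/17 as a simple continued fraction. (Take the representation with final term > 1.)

15 = 0×17 + 15
17 = 1×15 + 2
15 = 7×2 + 1
2 = 2×1 + 0  (stop)
So 15/17 = [0; 1, 7, 2].

[0; 1, 7, 2]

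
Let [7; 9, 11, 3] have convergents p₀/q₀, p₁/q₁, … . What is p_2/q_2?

711/100

Using pₖ = aₖpₖ₋₁ + pₖ₋₂, qₖ = aₖqₖ₋₁ + qₖ₋₂ (with p₋₁=1, p₋₂=0, q₋₁=0, q₋₂=1):
  k=0: a=7, p=7, q=1
  k=1: a=9, p=64, q=9
  k=2: a=11, p=711, q=100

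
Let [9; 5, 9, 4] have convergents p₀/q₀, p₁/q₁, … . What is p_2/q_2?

423/46

Using pₖ = aₖpₖ₋₁ + pₖ₋₂, qₖ = aₖqₖ₋₁ + qₖ₋₂ (with p₋₁=1, p₋₂=0, q₋₁=0, q₋₂=1):
  k=0: a=9, p=9, q=1
  k=1: a=5, p=46, q=5
  k=2: a=9, p=423, q=46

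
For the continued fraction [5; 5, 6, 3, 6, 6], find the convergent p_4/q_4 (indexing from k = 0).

3215/619

Using pₖ = aₖpₖ₋₁ + pₖ₋₂, qₖ = aₖqₖ₋₁ + qₖ₋₂ (with p₋₁=1, p₋₂=0, q₋₁=0, q₋₂=1):
  k=0: a=5, p=5, q=1
  k=1: a=5, p=26, q=5
  k=2: a=6, p=161, q=31
  k=3: a=3, p=509, q=98
  k=4: a=6, p=3215, q=619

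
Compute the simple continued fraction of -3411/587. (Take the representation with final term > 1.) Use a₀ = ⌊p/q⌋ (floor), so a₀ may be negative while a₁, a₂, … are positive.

[-6; 5, 3, 2, 7, 2]

-3411 = -6·587 + 111
587 = 5·111 + 32
111 = 3·32 + 15
32 = 2·15 + 2
15 = 7·2 + 1
2 = 2·1 + 0  (stop)
So -3411/587 = [-6; 5, 3, 2, 7, 2].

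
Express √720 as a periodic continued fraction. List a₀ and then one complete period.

a₀ = ⌊√720⌋ = 26.
With m₀=0, d₀=1 and mₖ₊₁ = dₖaₖ − mₖ, dₖ₊₁ = (n − mₖ₊₁²)/dₖ, aₖ₊₁ = ⌊(a₀+mₖ₊₁)/dₖ₊₁⌋:
  k=1: m=26, d=44, a=1
  k=2: m=18, d=9, a=4
  k=3: m=18, d=44, a=1
  k=4: m=26, d=1, a=52
d=1 and a=2a₀=52 at k=4, so the next step gives (m, d) = (26, 44) again — its k=1 value — and the period has length 4.

[26; 1, 4, 1, 52]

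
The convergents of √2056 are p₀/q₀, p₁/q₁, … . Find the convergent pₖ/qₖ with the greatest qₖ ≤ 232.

4625/102

√2056 = [45; 2, 1, 10, 1, 2, 90, …] (period length 6).
Convergents:
  p_0/q_0 = 45/1
  p_1/q_1 = 91/2
  p_2/q_2 = 136/3
  p_3/q_3 = 1451/32
  p_4/q_4 = 1587/35
  p_5/q_5 = 4625/102
  p_6/q_6 = 417837/9215
q_5 = 102 ≤ 232 < 9215 = q_6, so the answer is 4625/102.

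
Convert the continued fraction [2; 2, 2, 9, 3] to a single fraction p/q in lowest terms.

Using pₖ = aₖpₖ₋₁ + pₖ₋₂ and qₖ = aₖqₖ₋₁ + qₖ₋₂:
  k=0: a=2, p=2, q=1
  k=1: a=2, p=5, q=2
  k=2: a=2, p=12, q=5
  k=3: a=9, p=113, q=47
  k=4: a=3, p=351, q=146

351/146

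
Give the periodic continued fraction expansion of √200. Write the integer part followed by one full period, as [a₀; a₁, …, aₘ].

a₀ = ⌊√200⌋ = 14.
With m₀=0, d₀=1 and mₖ₊₁ = dₖaₖ − mₖ, dₖ₊₁ = (n − mₖ₊₁²)/dₖ, aₖ₊₁ = ⌊(a₀+mₖ₊₁)/dₖ₊₁⌋:
  k=1: m=14, d=4, a=7
  k=2: m=14, d=1, a=28
d=1 and a=2a₀=28 at k=2, so the next step gives (m, d) = (14, 4) again — its k=1 value — and the period has length 2.

[14; 7, 28]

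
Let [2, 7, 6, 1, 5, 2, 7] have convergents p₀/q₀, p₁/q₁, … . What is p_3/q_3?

Using pₖ = aₖpₖ₋₁ + pₖ₋₂, qₖ = aₖqₖ₋₁ + qₖ₋₂ (with p₋₁=1, p₋₂=0, q₋₁=0, q₋₂=1):
  k=0: a=2, p=2, q=1
  k=1: a=7, p=15, q=7
  k=2: a=6, p=92, q=43
  k=3: a=1, p=107, q=50

107/50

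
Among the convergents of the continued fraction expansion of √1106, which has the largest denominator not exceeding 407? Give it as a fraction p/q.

5055/152

√1106 = [33; 3, 1, 8, 1, 3, 66, …] (period length 6).
Convergents:
  p_0/q_0 = 33/1
  p_1/q_1 = 100/3
  p_2/q_2 = 133/4
  p_3/q_3 = 1164/35
  p_4/q_4 = 1297/39
  p_5/q_5 = 5055/152
  p_6/q_6 = 334927/10071
q_5 = 152 ≤ 407 < 10071 = q_6, so the answer is 5055/152.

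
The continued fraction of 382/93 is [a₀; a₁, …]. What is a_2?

382 = 4·93 + 10   →  a_0 = 4
93 = 9·10 + 3   →  a_1 = 9
10 = 3·3 + 1   →  a_2 = 3

3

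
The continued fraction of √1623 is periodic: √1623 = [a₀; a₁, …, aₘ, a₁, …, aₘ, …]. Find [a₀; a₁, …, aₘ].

a₀ = ⌊√1623⌋ = 40.
With m₀=0, d₀=1 and mₖ₊₁ = dₖaₖ − mₖ, dₖ₊₁ = (n − mₖ₊₁²)/dₖ, aₖ₊₁ = ⌊(a₀+mₖ₊₁)/dₖ₊₁⌋:
  k=1: m=40, d=23, a=3
  k=2: m=29, d=34, a=2
  k=3: m=39, d=3, a=26
  k=4: m=39, d=34, a=2
  k=5: m=29, d=23, a=3
  k=6: m=40, d=1, a=80
d=1 and a=2a₀=80 at k=6, so the next step gives (m, d) = (40, 23) again — its k=1 value — and the period has length 6.

[40; 3, 2, 26, 2, 3, 80]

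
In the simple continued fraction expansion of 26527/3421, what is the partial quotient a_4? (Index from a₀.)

26527 = 7·3421 + 2580   →  a_0 = 7
3421 = 1·2580 + 841   →  a_1 = 1
2580 = 3·841 + 57   →  a_2 = 3
841 = 14·57 + 43   →  a_3 = 14
57 = 1·43 + 14   →  a_4 = 1

1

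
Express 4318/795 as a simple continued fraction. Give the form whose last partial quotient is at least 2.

4318 = 5*795 + 343
795 = 2*343 + 109
343 = 3*109 + 16
109 = 6*16 + 13
16 = 1*13 + 3
13 = 4*3 + 1
3 = 3*1 + 0  (stop)
So 4318/795 = [5; 2, 3, 6, 1, 4, 3].

[5; 2, 3, 6, 1, 4, 3]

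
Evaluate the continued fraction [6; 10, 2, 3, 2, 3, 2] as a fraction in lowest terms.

Fold from the inside: start with 2/1.
  3 + 1/2 = 7/2
  2 + 2/7 = 16/7
  3 + 7/16 = 55/16
  2 + 16/55 = 126/55
  10 + 55/126 = 1315/126
  6 + 126/1315 = 8016/1315

8016/1315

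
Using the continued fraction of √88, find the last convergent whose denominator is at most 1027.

√88 = [9; 2, 1, 1, 1, 2, 18, …] (period length 6).
Convergents:
  p_0/q_0 = 9/1
  p_1/q_1 = 19/2
  p_2/q_2 = 28/3
  p_3/q_3 = 47/5
  p_4/q_4 = 75/8
  p_5/q_5 = 197/21
  p_6/q_6 = 3621/386
  p_7/q_7 = 7439/793
  p_8/q_8 = 11060/1179
q_7 = 793 ≤ 1027 < 1179 = q_8, so the answer is 7439/793.

7439/793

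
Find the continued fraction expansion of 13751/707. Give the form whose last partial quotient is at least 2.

13751 = 19·707 + 318
707 = 2·318 + 71
318 = 4·71 + 34
71 = 2·34 + 3
34 = 11·3 + 1
3 = 3·1 + 0  (stop)
So 13751/707 = [19; 2, 4, 2, 11, 3].

[19; 2, 4, 2, 11, 3]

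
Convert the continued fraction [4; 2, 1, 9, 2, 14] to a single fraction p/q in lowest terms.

Using pₖ = aₖpₖ₋₁ + pₖ₋₂ and qₖ = aₖqₖ₋₁ + qₖ₋₂:
  k=0: a=4, p=4, q=1
  k=1: a=2, p=9, q=2
  k=2: a=1, p=13, q=3
  k=3: a=9, p=126, q=29
  k=4: a=2, p=265, q=61
  k=5: a=14, p=3836, q=883

3836/883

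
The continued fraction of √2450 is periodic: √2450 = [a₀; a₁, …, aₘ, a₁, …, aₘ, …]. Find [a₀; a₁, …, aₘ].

a₀ = ⌊√2450⌋ = 49.

[49; 2, 98]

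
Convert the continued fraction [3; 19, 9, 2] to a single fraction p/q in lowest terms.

Using pₖ = aₖpₖ₋₁ + pₖ₋₂ and qₖ = aₖqₖ₋₁ + qₖ₋₂:
  k=0: a=3, p=3, q=1
  k=1: a=19, p=58, q=19
  k=2: a=9, p=525, q=172
  k=3: a=2, p=1108, q=363

1108/363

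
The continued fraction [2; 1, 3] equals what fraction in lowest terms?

Using pₖ = aₖpₖ₋₁ + pₖ₋₂ and qₖ = aₖqₖ₋₁ + qₖ₋₂:
  k=0: a=2, p=2, q=1
  k=1: a=1, p=3, q=1
  k=2: a=3, p=11, q=4

11/4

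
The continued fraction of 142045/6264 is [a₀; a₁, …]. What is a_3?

142045 = 22·6264 + 4237   →  a_0 = 22
6264 = 1·4237 + 2027   →  a_1 = 1
4237 = 2·2027 + 183   →  a_2 = 2
2027 = 11·183 + 14   →  a_3 = 11

11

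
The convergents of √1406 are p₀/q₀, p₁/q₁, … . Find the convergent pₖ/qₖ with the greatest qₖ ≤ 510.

11249/300

√1406 = [37; 2, 74, …] (period length 2).
Convergents:
  p_0/q_0 = 37/1
  p_1/q_1 = 75/2
  p_2/q_2 = 5587/149
  p_3/q_3 = 11249/300
  p_4/q_4 = 838013/22349
q_3 = 300 ≤ 510 < 22349 = q_4, so the answer is 11249/300.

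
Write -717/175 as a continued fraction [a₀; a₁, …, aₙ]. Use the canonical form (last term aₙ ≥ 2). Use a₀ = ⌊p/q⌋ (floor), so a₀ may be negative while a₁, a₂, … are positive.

[-5; 1, 9, 3, 2, 2]

-717 = -5×175 + 158
175 = 1×158 + 17
158 = 9×17 + 5
17 = 3×5 + 2
5 = 2×2 + 1
2 = 2×1 + 0  (stop)
So -717/175 = [-5; 1, 9, 3, 2, 2].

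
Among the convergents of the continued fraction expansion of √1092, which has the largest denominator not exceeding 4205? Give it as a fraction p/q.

√1092 = [33; 22, 66, …] (period length 2).
Convergents:
  p_0/q_0 = 33/1
  p_1/q_1 = 727/22
  p_2/q_2 = 48015/1453
  p_3/q_3 = 1057057/31988
q_2 = 1453 ≤ 4205 < 31988 = q_3, so the answer is 48015/1453.

48015/1453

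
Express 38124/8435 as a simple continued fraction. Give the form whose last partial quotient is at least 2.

38124 = 4*8435 + 4384
8435 = 1*4384 + 4051
4384 = 1*4051 + 333
4051 = 12*333 + 55
333 = 6*55 + 3
55 = 18*3 + 1
3 = 3*1 + 0  (stop)
So 38124/8435 = [4; 1, 1, 12, 6, 18, 3].

[4; 1, 1, 12, 6, 18, 3]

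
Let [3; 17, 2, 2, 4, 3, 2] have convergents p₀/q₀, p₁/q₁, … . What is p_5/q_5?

Using pₖ = aₖpₖ₋₁ + pₖ₋₂, qₖ = aₖqₖ₋₁ + qₖ₋₂ (with p₋₁=1, p₋₂=0, q₋₁=0, q₋₂=1):
  k=0: a=3, p=3, q=1
  k=1: a=17, p=52, q=17
  k=2: a=2, p=107, q=35
  k=3: a=2, p=266, q=87
  k=4: a=4, p=1171, q=383
  k=5: a=3, p=3779, q=1236

3779/1236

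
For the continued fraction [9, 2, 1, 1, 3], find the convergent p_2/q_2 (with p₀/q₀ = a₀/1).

Using pₖ = aₖpₖ₋₁ + pₖ₋₂, qₖ = aₖqₖ₋₁ + qₖ₋₂ (with p₋₁=1, p₋₂=0, q₋₁=0, q₋₂=1):
  k=0: a=9, p=9, q=1
  k=1: a=2, p=19, q=2
  k=2: a=1, p=28, q=3

28/3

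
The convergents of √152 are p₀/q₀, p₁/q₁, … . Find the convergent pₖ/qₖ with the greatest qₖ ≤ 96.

900/73

√152 = [12; 3, 24, …] (period length 2).
Convergents:
  p_0/q_0 = 12/1
  p_1/q_1 = 37/3
  p_2/q_2 = 900/73
  p_3/q_3 = 2737/222
q_2 = 73 ≤ 96 < 222 = q_3, so the answer is 900/73.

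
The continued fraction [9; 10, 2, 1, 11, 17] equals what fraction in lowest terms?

Fold from the inside: start with 17/1.
  11 + 1/17 = 188/17
  1 + 17/188 = 205/188
  2 + 188/205 = 598/205
  10 + 205/598 = 6185/598
  9 + 598/6185 = 56263/6185

56263/6185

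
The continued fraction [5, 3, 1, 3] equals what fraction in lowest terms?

Using pₖ = aₖpₖ₋₁ + pₖ₋₂ and qₖ = aₖqₖ₋₁ + qₖ₋₂:
  k=0: a=5, p=5, q=1
  k=1: a=3, p=16, q=3
  k=2: a=1, p=21, q=4
  k=3: a=3, p=79, q=15

79/15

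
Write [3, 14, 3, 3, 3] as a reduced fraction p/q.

Using pₖ = aₖpₖ₋₁ + pₖ₋₂ and qₖ = aₖqₖ₋₁ + qₖ₋₂:
  k=0: a=3, p=3, q=1
  k=1: a=14, p=43, q=14
  k=2: a=3, p=132, q=43
  k=3: a=3, p=439, q=143
  k=4: a=3, p=1449, q=472

1449/472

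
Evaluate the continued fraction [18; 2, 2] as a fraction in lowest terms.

92/5

Using pₖ = aₖpₖ₋₁ + pₖ₋₂ and qₖ = aₖqₖ₋₁ + qₖ₋₂:
  k=0: a=18, p=18, q=1
  k=1: a=2, p=37, q=2
  k=2: a=2, p=92, q=5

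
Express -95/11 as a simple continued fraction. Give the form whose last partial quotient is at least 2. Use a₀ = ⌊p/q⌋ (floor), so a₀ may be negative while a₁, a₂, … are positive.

[-9; 2, 1, 3]

-95 = -9·11 + 4
11 = 2·4 + 3
4 = 1·3 + 1
3 = 3·1 + 0  (stop)
So -95/11 = [-9; 2, 1, 3].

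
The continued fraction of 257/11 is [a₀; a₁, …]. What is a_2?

257 = 23·11 + 4   →  a_0 = 23
11 = 2·4 + 3   →  a_1 = 2
4 = 1·3 + 1   →  a_2 = 1

1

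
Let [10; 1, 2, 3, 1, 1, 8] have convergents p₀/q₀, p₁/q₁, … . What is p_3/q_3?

Using pₖ = aₖpₖ₋₁ + pₖ₋₂, qₖ = aₖqₖ₋₁ + qₖ₋₂ (with p₋₁=1, p₋₂=0, q₋₁=0, q₋₂=1):
  k=0: a=10, p=10, q=1
  k=1: a=1, p=11, q=1
  k=2: a=2, p=32, q=3
  k=3: a=3, p=107, q=10

107/10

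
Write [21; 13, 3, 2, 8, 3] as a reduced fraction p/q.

51529/2445

Using pₖ = aₖpₖ₋₁ + pₖ₋₂ and qₖ = aₖqₖ₋₁ + qₖ₋₂:
  k=0: a=21, p=21, q=1
  k=1: a=13, p=274, q=13
  k=2: a=3, p=843, q=40
  k=3: a=2, p=1960, q=93
  k=4: a=8, p=16523, q=784
  k=5: a=3, p=51529, q=2445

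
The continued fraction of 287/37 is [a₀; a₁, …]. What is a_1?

1

287 = 7·37 + 28   →  a_0 = 7
37 = 1·28 + 9   →  a_1 = 1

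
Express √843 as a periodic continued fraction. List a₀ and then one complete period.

[29; 29, 58]

a₀ = ⌊√843⌋ = 29.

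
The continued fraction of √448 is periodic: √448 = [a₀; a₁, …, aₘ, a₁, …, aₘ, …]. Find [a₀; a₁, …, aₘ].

a₀ = ⌊√448⌋ = 21.
With m₀=0, d₀=1 and mₖ₊₁ = dₖaₖ − mₖ, dₖ₊₁ = (n − mₖ₊₁²)/dₖ, aₖ₊₁ = ⌊(a₀+mₖ₊₁)/dₖ₊₁⌋:
  k=1: m=21, d=7, a=6
  k=2: m=21, d=1, a=42
d=1 and a=2a₀=42 at k=2, so the next step gives (m, d) = (21, 7) again — its k=1 value — and the period has length 2.

[21; 6, 42]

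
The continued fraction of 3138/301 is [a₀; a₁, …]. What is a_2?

3138 = 10·301 + 128   →  a_0 = 10
301 = 2·128 + 45   →  a_1 = 2
128 = 2·45 + 38   →  a_2 = 2

2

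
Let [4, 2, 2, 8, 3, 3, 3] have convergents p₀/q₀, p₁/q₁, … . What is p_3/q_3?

185/42

Using pₖ = aₖpₖ₋₁ + pₖ₋₂, qₖ = aₖqₖ₋₁ + qₖ₋₂ (with p₋₁=1, p₋₂=0, q₋₁=0, q₋₂=1):
  k=0: a=4, p=4, q=1
  k=1: a=2, p=9, q=2
  k=2: a=2, p=22, q=5
  k=3: a=8, p=185, q=42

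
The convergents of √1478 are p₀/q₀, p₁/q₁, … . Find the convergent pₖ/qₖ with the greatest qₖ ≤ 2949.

53246/1385

√1478 = [38; 2, 4, 38, 4, 2, 76, …] (period length 6).
Convergents:
  p_0/q_0 = 38/1
  p_1/q_1 = 77/2
  p_2/q_2 = 346/9
  p_3/q_3 = 13225/344
  p_4/q_4 = 53246/1385
  p_5/q_5 = 119717/3114
q_4 = 1385 ≤ 2949 < 3114 = q_5, so the answer is 53246/1385.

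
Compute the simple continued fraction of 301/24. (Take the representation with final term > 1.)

[12; 1, 1, 5, 2]

301 = 12·24 + 13
24 = 1·13 + 11
13 = 1·11 + 2
11 = 5·2 + 1
2 = 2·1 + 0  (stop)
So 301/24 = [12; 1, 1, 5, 2].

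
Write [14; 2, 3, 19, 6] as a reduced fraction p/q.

11789/817

Fold from the inside: start with 6/1.
  19 + 1/6 = 115/6
  3 + 6/115 = 351/115
  2 + 115/351 = 817/351
  14 + 351/817 = 11789/817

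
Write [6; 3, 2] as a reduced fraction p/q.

44/7

Fold from the inside: start with 2/1.
  3 + 1/2 = 7/2
  6 + 2/7 = 44/7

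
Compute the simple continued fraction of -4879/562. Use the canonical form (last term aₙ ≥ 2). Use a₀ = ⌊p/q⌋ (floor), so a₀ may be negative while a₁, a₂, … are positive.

-4879 = -9*562 + 179
562 = 3*179 + 25
179 = 7*25 + 4
25 = 6*4 + 1
4 = 4*1 + 0  (stop)
So -4879/562 = [-9; 3, 7, 6, 4].

[-9; 3, 7, 6, 4]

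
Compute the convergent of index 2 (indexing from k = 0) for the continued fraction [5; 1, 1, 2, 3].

11/2

Using pₖ = aₖpₖ₋₁ + pₖ₋₂, qₖ = aₖqₖ₋₁ + qₖ₋₂ (with p₋₁=1, p₋₂=0, q₋₁=0, q₋₂=1):
  k=0: a=5, p=5, q=1
  k=1: a=1, p=6, q=1
  k=2: a=1, p=11, q=2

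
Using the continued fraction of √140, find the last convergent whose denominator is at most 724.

8389/709

√140 = [11; 1, 4, 1, 22, …] (period length 4).
Convergents:
  p_0/q_0 = 11/1
  p_1/q_1 = 12/1
  p_2/q_2 = 59/5
  p_3/q_3 = 71/6
  p_4/q_4 = 1621/137
  p_5/q_5 = 1692/143
  p_6/q_6 = 8389/709
  p_7/q_7 = 10081/852
q_6 = 709 ≤ 724 < 852 = q_7, so the answer is 8389/709.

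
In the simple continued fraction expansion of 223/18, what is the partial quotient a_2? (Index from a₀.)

1

223 = 12·18 + 7   →  a_0 = 12
18 = 2·7 + 4   →  a_1 = 2
7 = 1·4 + 3   →  a_2 = 1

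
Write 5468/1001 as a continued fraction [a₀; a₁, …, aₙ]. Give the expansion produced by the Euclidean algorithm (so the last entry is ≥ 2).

5468 = 5×1001 + 463
1001 = 2×463 + 75
463 = 6×75 + 13
75 = 5×13 + 10
13 = 1×10 + 3
10 = 3×3 + 1
3 = 3×1 + 0  (stop)
So 5468/1001 = [5; 2, 6, 5, 1, 3, 3].

[5; 2, 6, 5, 1, 3, 3]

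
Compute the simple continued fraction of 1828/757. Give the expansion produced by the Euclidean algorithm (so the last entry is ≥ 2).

[2; 2, 2, 2, 3, 3, 2, 2]

1828 = 2*757 + 314
757 = 2*314 + 129
314 = 2*129 + 56
129 = 2*56 + 17
56 = 3*17 + 5
17 = 3*5 + 2
5 = 2*2 + 1
2 = 2*1 + 0  (stop)
So 1828/757 = [2; 2, 2, 2, 3, 3, 2, 2].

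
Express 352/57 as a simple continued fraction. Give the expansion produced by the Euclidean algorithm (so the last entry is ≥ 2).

[6; 5, 1, 2, 3]

352 = 6×57 + 10
57 = 5×10 + 7
10 = 1×7 + 3
7 = 2×3 + 1
3 = 3×1 + 0  (stop)
So 352/57 = [6; 5, 1, 2, 3].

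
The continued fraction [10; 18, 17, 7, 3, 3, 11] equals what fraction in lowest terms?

Using pₖ = aₖpₖ₋₁ + pₖ₋₂ and qₖ = aₖqₖ₋₁ + qₖ₋₂:
  k=0: a=10, p=10, q=1
  k=1: a=18, p=181, q=18
  k=2: a=17, p=3087, q=307
  k=3: a=7, p=21790, q=2167
  k=4: a=3, p=68457, q=6808
  k=5: a=3, p=227161, q=22591
  k=6: a=11, p=2567228, q=255309

2567228/255309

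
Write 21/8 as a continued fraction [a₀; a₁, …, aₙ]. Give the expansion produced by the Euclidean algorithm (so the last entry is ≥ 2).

[2; 1, 1, 1, 2]

21 = 2×8 + 5
8 = 1×5 + 3
5 = 1×3 + 2
3 = 1×2 + 1
2 = 2×1 + 0  (stop)
So 21/8 = [2; 1, 1, 1, 2].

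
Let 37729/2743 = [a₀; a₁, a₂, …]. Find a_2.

3

37729 = 13·2743 + 2070   →  a_0 = 13
2743 = 1·2070 + 673   →  a_1 = 1
2070 = 3·673 + 51   →  a_2 = 3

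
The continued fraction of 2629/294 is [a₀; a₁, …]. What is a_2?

16

2629 = 8·294 + 277   →  a_0 = 8
294 = 1·277 + 17   →  a_1 = 1
277 = 16·17 + 5   →  a_2 = 16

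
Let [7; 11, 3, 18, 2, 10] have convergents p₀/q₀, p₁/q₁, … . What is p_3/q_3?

Using pₖ = aₖpₖ₋₁ + pₖ₋₂, qₖ = aₖqₖ₋₁ + qₖ₋₂ (with p₋₁=1, p₋₂=0, q₋₁=0, q₋₂=1):
  k=0: a=7, p=7, q=1
  k=1: a=11, p=78, q=11
  k=2: a=3, p=241, q=34
  k=3: a=18, p=4416, q=623

4416/623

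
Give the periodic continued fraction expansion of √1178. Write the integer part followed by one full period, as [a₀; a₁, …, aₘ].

[34; 3, 9, 2, 9, 3, 68]

a₀ = ⌊√1178⌋ = 34.
With m₀=0, d₀=1 and mₖ₊₁ = dₖaₖ − mₖ, dₖ₊₁ = (n − mₖ₊₁²)/dₖ, aₖ₊₁ = ⌊(a₀+mₖ₊₁)/dₖ₊₁⌋:
  k=1: m=34, d=22, a=3
  k=2: m=32, d=7, a=9
  k=3: m=31, d=31, a=2
  k=4: m=31, d=7, a=9
  k=5: m=32, d=22, a=3
  k=6: m=34, d=1, a=68
d=1 and a=2a₀=68 at k=6, so the next step gives (m, d) = (34, 22) again — its k=1 value — and the period has length 6.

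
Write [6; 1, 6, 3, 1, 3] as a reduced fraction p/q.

Using pₖ = aₖpₖ₋₁ + pₖ₋₂ and qₖ = aₖqₖ₋₁ + qₖ₋₂:
  k=0: a=6, p=6, q=1
  k=1: a=1, p=7, q=1
  k=2: a=6, p=48, q=7
  k=3: a=3, p=151, q=22
  k=4: a=1, p=199, q=29
  k=5: a=3, p=748, q=109

748/109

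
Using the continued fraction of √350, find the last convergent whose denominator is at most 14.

131/7

√350 = [18; 1, 2, 2, 2, 1, 36, …] (period length 6).
Convergents:
  p_0/q_0 = 18/1
  p_1/q_1 = 19/1
  p_2/q_2 = 56/3
  p_3/q_3 = 131/7
  p_4/q_4 = 318/17
q_3 = 7 ≤ 14 < 17 = q_4, so the answer is 131/7.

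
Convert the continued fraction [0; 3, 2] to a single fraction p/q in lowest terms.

Using pₖ = aₖpₖ₋₁ + pₖ₋₂ and qₖ = aₖqₖ₋₁ + qₖ₋₂:
  k=0: a=0, p=0, q=1
  k=1: a=3, p=1, q=3
  k=2: a=2, p=2, q=7

2/7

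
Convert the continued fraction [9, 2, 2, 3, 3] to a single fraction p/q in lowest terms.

Using pₖ = aₖpₖ₋₁ + pₖ₋₂ and qₖ = aₖqₖ₋₁ + qₖ₋₂:
  k=0: a=9, p=9, q=1
  k=1: a=2, p=19, q=2
  k=2: a=2, p=47, q=5
  k=3: a=3, p=160, q=17
  k=4: a=3, p=527, q=56

527/56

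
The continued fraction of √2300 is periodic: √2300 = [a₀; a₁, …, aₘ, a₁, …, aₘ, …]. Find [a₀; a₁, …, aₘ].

a₀ = ⌊√2300⌋ = 47.
With m₀=0, d₀=1 and mₖ₊₁ = dₖaₖ − mₖ, dₖ₊₁ = (n − mₖ₊₁²)/dₖ, aₖ₊₁ = ⌊(a₀+mₖ₊₁)/dₖ₊₁⌋:
  k=1: m=47, d=91, a=1
  k=2: m=44, d=4, a=22
  k=3: m=44, d=91, a=1
  k=4: m=47, d=1, a=94
d=1 and a=2a₀=94 at k=4, so the next step gives (m, d) = (47, 91) again — its k=1 value — and the period has length 4.

[47; 1, 22, 1, 94]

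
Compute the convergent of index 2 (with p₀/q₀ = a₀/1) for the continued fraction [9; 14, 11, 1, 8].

Using pₖ = aₖpₖ₋₁ + pₖ₋₂, qₖ = aₖqₖ₋₁ + qₖ₋₂ (with p₋₁=1, p₋₂=0, q₋₁=0, q₋₂=1):
  k=0: a=9, p=9, q=1
  k=1: a=14, p=127, q=14
  k=2: a=11, p=1406, q=155

1406/155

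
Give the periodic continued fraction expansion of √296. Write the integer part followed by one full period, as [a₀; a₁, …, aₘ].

a₀ = ⌊√296⌋ = 17.
With m₀=0, d₀=1 and mₖ₊₁ = dₖaₖ − mₖ, dₖ₊₁ = (n − mₖ₊₁²)/dₖ, aₖ₊₁ = ⌊(a₀+mₖ₊₁)/dₖ₊₁⌋:
  k=1: m=17, d=7, a=4
  k=2: m=11, d=25, a=1
  k=3: m=14, d=4, a=7
  k=4: m=14, d=25, a=1
  k=5: m=11, d=7, a=4
  k=6: m=17, d=1, a=34
d=1 and a=2a₀=34 at k=6, so the next step gives (m, d) = (17, 7) again — its k=1 value — and the period has length 6.

[17; 4, 1, 7, 1, 4, 34]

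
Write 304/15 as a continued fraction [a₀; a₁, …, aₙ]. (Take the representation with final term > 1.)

[20; 3, 1, 3]

304 = 20×15 + 4
15 = 3×4 + 3
4 = 1×3 + 1
3 = 3×1 + 0  (stop)
So 304/15 = [20; 3, 1, 3].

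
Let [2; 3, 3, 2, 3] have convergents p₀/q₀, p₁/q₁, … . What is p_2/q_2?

23/10

Using pₖ = aₖpₖ₋₁ + pₖ₋₂, qₖ = aₖqₖ₋₁ + qₖ₋₂ (with p₋₁=1, p₋₂=0, q₋₁=0, q₋₂=1):
  k=0: a=2, p=2, q=1
  k=1: a=3, p=7, q=3
  k=2: a=3, p=23, q=10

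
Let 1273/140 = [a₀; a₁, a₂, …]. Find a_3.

3

1273 = 9·140 + 13   →  a_0 = 9
140 = 10·13 + 10   →  a_1 = 10
13 = 1·10 + 3   →  a_2 = 1
10 = 3·3 + 1   →  a_3 = 3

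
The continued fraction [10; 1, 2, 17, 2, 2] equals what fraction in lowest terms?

Fold from the inside: start with 2/1.
  2 + 1/2 = 5/2
  17 + 2/5 = 87/5
  2 + 5/87 = 179/87
  1 + 87/179 = 266/179
  10 + 179/266 = 2839/266

2839/266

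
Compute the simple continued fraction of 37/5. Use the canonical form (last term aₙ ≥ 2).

37 = 7·5 + 2
5 = 2·2 + 1
2 = 2·1 + 0  (stop)
So 37/5 = [7; 2, 2].

[7; 2, 2]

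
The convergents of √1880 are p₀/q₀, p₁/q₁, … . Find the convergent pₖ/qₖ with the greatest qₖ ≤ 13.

477/11

√1880 = [43; 2, 1, 3, 1, 2, 86, …] (period length 6).
Convergents:
  p_0/q_0 = 43/1
  p_1/q_1 = 87/2
  p_2/q_2 = 130/3
  p_3/q_3 = 477/11
  p_4/q_4 = 607/14
q_3 = 11 ≤ 13 < 14 = q_4, so the answer is 477/11.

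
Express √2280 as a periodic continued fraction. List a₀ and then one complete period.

a₀ = ⌊√2280⌋ = 47.
With m₀=0, d₀=1 and mₖ₊₁ = dₖaₖ − mₖ, dₖ₊₁ = (n − mₖ₊₁²)/dₖ, aₖ₊₁ = ⌊(a₀+mₖ₊₁)/dₖ₊₁⌋:
  k=1: m=47, d=71, a=1
  k=2: m=24, d=24, a=2
  k=3: m=24, d=71, a=1
  k=4: m=47, d=1, a=94
d=1 and a=2a₀=94 at k=4, so the next step gives (m, d) = (47, 71) again — its k=1 value — and the period has length 4.

[47; 1, 2, 1, 94]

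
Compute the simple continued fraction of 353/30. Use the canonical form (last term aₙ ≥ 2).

[11; 1, 3, 3, 2]

353 = 11*30 + 23
30 = 1*23 + 7
23 = 3*7 + 2
7 = 3*2 + 1
2 = 2*1 + 0  (stop)
So 353/30 = [11; 1, 3, 3, 2].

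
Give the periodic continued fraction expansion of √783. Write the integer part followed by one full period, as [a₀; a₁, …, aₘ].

a₀ = ⌊√783⌋ = 27.
With m₀=0, d₀=1 and mₖ₊₁ = dₖaₖ − mₖ, dₖ₊₁ = (n − mₖ₊₁²)/dₖ, aₖ₊₁ = ⌊(a₀+mₖ₊₁)/dₖ₊₁⌋:
  k=1: m=27, d=54, a=1
  k=2: m=27, d=1, a=54
d=1 and a=2a₀=54 at k=2, so the next step gives (m, d) = (27, 54) again — its k=1 value — and the period has length 2.

[27; 1, 54]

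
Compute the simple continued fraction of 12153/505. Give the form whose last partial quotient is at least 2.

[24; 15, 3, 3, 3]

12153 = 24·505 + 33
505 = 15·33 + 10
33 = 3·10 + 3
10 = 3·3 + 1
3 = 3·1 + 0  (stop)
So 12153/505 = [24; 15, 3, 3, 3].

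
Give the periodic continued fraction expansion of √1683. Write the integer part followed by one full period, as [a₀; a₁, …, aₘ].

[41; 41, 82]

a₀ = ⌊√1683⌋ = 41.
With m₀=0, d₀=1 and mₖ₊₁ = dₖaₖ − mₖ, dₖ₊₁ = (n − mₖ₊₁²)/dₖ, aₖ₊₁ = ⌊(a₀+mₖ₊₁)/dₖ₊₁⌋:
  k=1: m=41, d=2, a=41
  k=2: m=41, d=1, a=82
d=1 and a=2a₀=82 at k=2, so the next step gives (m, d) = (41, 2) again — its k=1 value — and the period has length 2.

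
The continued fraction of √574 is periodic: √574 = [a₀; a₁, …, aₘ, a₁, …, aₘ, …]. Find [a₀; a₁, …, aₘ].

a₀ = ⌊√574⌋ = 23.
With m₀=0, d₀=1 and mₖ₊₁ = dₖaₖ − mₖ, dₖ₊₁ = (n − mₖ₊₁²)/dₖ, aₖ₊₁ = ⌊(a₀+mₖ₊₁)/dₖ₊₁⌋:
  k=1: m=23, d=45, a=1
  k=2: m=22, d=2, a=22
  k=3: m=22, d=45, a=1
  k=4: m=23, d=1, a=46
d=1 and a=2a₀=46 at k=4, so the next step gives (m, d) = (23, 45) again — its k=1 value — and the period has length 4.

[23; 1, 22, 1, 46]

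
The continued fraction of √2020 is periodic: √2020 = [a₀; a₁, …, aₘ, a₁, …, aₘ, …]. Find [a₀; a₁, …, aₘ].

a₀ = ⌊√2020⌋ = 44.
With m₀=0, d₀=1 and mₖ₊₁ = dₖaₖ − mₖ, dₖ₊₁ = (n − mₖ₊₁²)/dₖ, aₖ₊₁ = ⌊(a₀+mₖ₊₁)/dₖ₊₁⌋:
  k=1: m=44, d=84, a=1
  k=2: m=40, d=5, a=16
  k=3: m=40, d=84, a=1
  k=4: m=44, d=1, a=88
d=1 and a=2a₀=88 at k=4, so the next step gives (m, d) = (44, 84) again — its k=1 value — and the period has length 4.

[44; 1, 16, 1, 88]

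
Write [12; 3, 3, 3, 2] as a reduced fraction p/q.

Using pₖ = aₖpₖ₋₁ + pₖ₋₂ and qₖ = aₖqₖ₋₁ + qₖ₋₂:
  k=0: a=12, p=12, q=1
  k=1: a=3, p=37, q=3
  k=2: a=3, p=123, q=10
  k=3: a=3, p=406, q=33
  k=4: a=2, p=935, q=76

935/76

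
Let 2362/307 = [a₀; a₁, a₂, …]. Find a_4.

1

2362 = 7·307 + 213   →  a_0 = 7
307 = 1·213 + 94   →  a_1 = 1
213 = 2·94 + 25   →  a_2 = 2
94 = 3·25 + 19   →  a_3 = 3
25 = 1·19 + 6   →  a_4 = 1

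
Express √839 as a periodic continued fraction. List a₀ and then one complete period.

a₀ = ⌊√839⌋ = 28.
With m₀=0, d₀=1 and mₖ₊₁ = dₖaₖ − mₖ, dₖ₊₁ = (n − mₖ₊₁²)/dₖ, aₖ₊₁ = ⌊(a₀+mₖ₊₁)/dₖ₊₁⌋:
  k=1: m=28, d=55, a=1
  k=2: m=27, d=2, a=27
  k=3: m=27, d=55, a=1
  k=4: m=28, d=1, a=56
d=1 and a=2a₀=56 at k=4, so the next step gives (m, d) = (28, 55) again — its k=1 value — and the period has length 4.

[28; 1, 27, 1, 56]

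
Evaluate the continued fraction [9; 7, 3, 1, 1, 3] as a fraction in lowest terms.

1663/182

Using pₖ = aₖpₖ₋₁ + pₖ₋₂ and qₖ = aₖqₖ₋₁ + qₖ₋₂:
  k=0: a=9, p=9, q=1
  k=1: a=7, p=64, q=7
  k=2: a=3, p=201, q=22
  k=3: a=1, p=265, q=29
  k=4: a=1, p=466, q=51
  k=5: a=3, p=1663, q=182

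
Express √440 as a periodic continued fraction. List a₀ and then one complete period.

a₀ = ⌊√440⌋ = 20.
With m₀=0, d₀=1 and mₖ₊₁ = dₖaₖ − mₖ, dₖ₊₁ = (n − mₖ₊₁²)/dₖ, aₖ₊₁ = ⌊(a₀+mₖ₊₁)/dₖ₊₁⌋:
  k=1: m=20, d=40, a=1
  k=2: m=20, d=1, a=40
d=1 and a=2a₀=40 at k=2, so the next step gives (m, d) = (20, 40) again — its k=1 value — and the period has length 2.

[20; 1, 40]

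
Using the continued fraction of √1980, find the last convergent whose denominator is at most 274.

√1980 = [44; 2, 88, …] (period length 2).
Convergents:
  p_0/q_0 = 44/1
  p_1/q_1 = 89/2
  p_2/q_2 = 7876/177
  p_3/q_3 = 15841/356
q_2 = 177 ≤ 274 < 356 = q_3, so the answer is 7876/177.

7876/177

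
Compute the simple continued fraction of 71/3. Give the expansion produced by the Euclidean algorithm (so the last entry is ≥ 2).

71 = 23*3 + 2
3 = 1*2 + 1
2 = 2*1 + 0  (stop)
So 71/3 = [23; 1, 2].

[23; 1, 2]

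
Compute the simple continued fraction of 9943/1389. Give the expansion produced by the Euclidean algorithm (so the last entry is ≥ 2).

[7; 6, 3, 5, 3, 4]

9943 = 7×1389 + 220
1389 = 6×220 + 69
220 = 3×69 + 13
69 = 5×13 + 4
13 = 3×4 + 1
4 = 4×1 + 0  (stop)
So 9943/1389 = [7; 6, 3, 5, 3, 4].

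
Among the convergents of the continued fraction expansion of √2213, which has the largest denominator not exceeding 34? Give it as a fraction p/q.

1129/24

√2213 = [47; 23, 1, 1, 23, 94, …] (period length 5).
Convergents:
  p_0/q_0 = 47/1
  p_1/q_1 = 1082/23
  p_2/q_2 = 1129/24
  p_3/q_3 = 2211/47
q_2 = 24 ≤ 34 < 47 = q_3, so the answer is 1129/24.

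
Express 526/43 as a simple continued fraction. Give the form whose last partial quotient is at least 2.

526 = 12*43 + 10
43 = 4*10 + 3
10 = 3*3 + 1
3 = 3*1 + 0  (stop)
So 526/43 = [12; 4, 3, 3].

[12; 4, 3, 3]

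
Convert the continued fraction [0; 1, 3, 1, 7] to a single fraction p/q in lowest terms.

Using pₖ = aₖpₖ₋₁ + pₖ₋₂ and qₖ = aₖqₖ₋₁ + qₖ₋₂:
  k=0: a=0, p=0, q=1
  k=1: a=1, p=1, q=1
  k=2: a=3, p=3, q=4
  k=3: a=1, p=4, q=5
  k=4: a=7, p=31, q=39

31/39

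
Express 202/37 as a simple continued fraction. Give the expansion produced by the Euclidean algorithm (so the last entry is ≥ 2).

[5; 2, 5, 1, 2]

202 = 5×37 + 17
37 = 2×17 + 3
17 = 5×3 + 2
3 = 1×2 + 1
2 = 2×1 + 0  (stop)
So 202/37 = [5; 2, 5, 1, 2].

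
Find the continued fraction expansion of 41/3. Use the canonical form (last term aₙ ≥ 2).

[13; 1, 2]

41 = 13×3 + 2
3 = 1×2 + 1
2 = 2×1 + 0  (stop)
So 41/3 = [13; 1, 2].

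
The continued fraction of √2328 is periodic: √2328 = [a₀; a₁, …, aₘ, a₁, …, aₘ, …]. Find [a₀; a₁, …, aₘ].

a₀ = ⌊√2328⌋ = 48.

[48; 4, 96]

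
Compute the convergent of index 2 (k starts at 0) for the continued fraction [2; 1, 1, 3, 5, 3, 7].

5/2

Using pₖ = aₖpₖ₋₁ + pₖ₋₂, qₖ = aₖqₖ₋₁ + qₖ₋₂ (with p₋₁=1, p₋₂=0, q₋₁=0, q₋₂=1):
  k=0: a=2, p=2, q=1
  k=1: a=1, p=3, q=1
  k=2: a=1, p=5, q=2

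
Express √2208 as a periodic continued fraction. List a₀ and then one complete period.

a₀ = ⌊√2208⌋ = 46.
With m₀=0, d₀=1 and mₖ₊₁ = dₖaₖ − mₖ, dₖ₊₁ = (n − mₖ₊₁²)/dₖ, aₖ₊₁ = ⌊(a₀+mₖ₊₁)/dₖ₊₁⌋:
  k=1: m=46, d=92, a=1
  k=2: m=46, d=1, a=92
d=1 and a=2a₀=92 at k=2, so the next step gives (m, d) = (46, 92) again — its k=1 value — and the period has length 2.

[46; 1, 92]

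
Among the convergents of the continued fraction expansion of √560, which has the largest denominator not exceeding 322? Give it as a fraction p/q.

6697/283

√560 = [23; 1, 1, 1, 46, …] (period length 4).
Convergents:
  p_0/q_0 = 23/1
  p_1/q_1 = 24/1
  p_2/q_2 = 47/2
  p_3/q_3 = 71/3
  p_4/q_4 = 3313/140
  p_5/q_5 = 3384/143
  p_6/q_6 = 6697/283
  p_7/q_7 = 10081/426
q_6 = 283 ≤ 322 < 426 = q_7, so the answer is 6697/283.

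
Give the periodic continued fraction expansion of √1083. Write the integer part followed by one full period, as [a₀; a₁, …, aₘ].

[32; 1, 9, 1, 64]

a₀ = ⌊√1083⌋ = 32.
With m₀=0, d₀=1 and mₖ₊₁ = dₖaₖ − mₖ, dₖ₊₁ = (n − mₖ₊₁²)/dₖ, aₖ₊₁ = ⌊(a₀+mₖ₊₁)/dₖ₊₁⌋:
  k=1: m=32, d=59, a=1
  k=2: m=27, d=6, a=9
  k=3: m=27, d=59, a=1
  k=4: m=32, d=1, a=64
d=1 and a=2a₀=64 at k=4, so the next step gives (m, d) = (32, 59) again — its k=1 value — and the period has length 4.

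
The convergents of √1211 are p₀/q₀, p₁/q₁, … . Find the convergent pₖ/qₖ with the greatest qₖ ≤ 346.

11971/344

√1211 = [34; 1, 3, 1, 68, …] (period length 4).
Convergents:
  p_0/q_0 = 34/1
  p_1/q_1 = 35/1
  p_2/q_2 = 139/4
  p_3/q_3 = 174/5
  p_4/q_4 = 11971/344
  p_5/q_5 = 12145/349
q_4 = 344 ≤ 346 < 349 = q_5, so the answer is 11971/344.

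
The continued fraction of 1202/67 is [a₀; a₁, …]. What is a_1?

1

1202 = 17·67 + 63   →  a_0 = 17
67 = 1·63 + 4   →  a_1 = 1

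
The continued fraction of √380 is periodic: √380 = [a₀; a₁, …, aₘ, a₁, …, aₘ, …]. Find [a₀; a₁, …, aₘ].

[19; 2, 38]

a₀ = ⌊√380⌋ = 19.
With m₀=0, d₀=1 and mₖ₊₁ = dₖaₖ − mₖ, dₖ₊₁ = (n − mₖ₊₁²)/dₖ, aₖ₊₁ = ⌊(a₀+mₖ₊₁)/dₖ₊₁⌋:
  k=1: m=19, d=19, a=2
  k=2: m=19, d=1, a=38
d=1 and a=2a₀=38 at k=2, so the next step gives (m, d) = (19, 19) again — its k=1 value — and the period has length 2.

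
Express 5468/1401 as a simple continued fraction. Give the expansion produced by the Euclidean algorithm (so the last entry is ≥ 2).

[3; 1, 9, 3, 3, 6, 2]

5468 = 3×1401 + 1265
1401 = 1×1265 + 136
1265 = 9×136 + 41
136 = 3×41 + 13
41 = 3×13 + 2
13 = 6×2 + 1
2 = 2×1 + 0  (stop)
So 5468/1401 = [3; 1, 9, 3, 3, 6, 2].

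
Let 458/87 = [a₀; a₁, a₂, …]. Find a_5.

458 = 5·87 + 23   →  a_0 = 5
87 = 3·23 + 18   →  a_1 = 3
23 = 1·18 + 5   →  a_2 = 1
18 = 3·5 + 3   →  a_3 = 3
5 = 1·3 + 2   →  a_4 = 1
3 = 1·2 + 1   →  a_5 = 1

1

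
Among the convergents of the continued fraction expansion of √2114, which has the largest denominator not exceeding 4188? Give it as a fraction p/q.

192419/4185

√2114 = [45; 1, 44, 1, 90, …] (period length 4).
Convergents:
  p_0/q_0 = 45/1
  p_1/q_1 = 46/1
  p_2/q_2 = 2069/45
  p_3/q_3 = 2115/46
  p_4/q_4 = 192419/4185
  p_5/q_5 = 194534/4231
q_4 = 4185 ≤ 4188 < 4231 = q_5, so the answer is 192419/4185.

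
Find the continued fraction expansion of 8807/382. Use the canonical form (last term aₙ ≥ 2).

[23; 18, 5, 4]

8807 = 23*382 + 21
382 = 18*21 + 4
21 = 5*4 + 1
4 = 4*1 + 0  (stop)
So 8807/382 = [23; 18, 5, 4].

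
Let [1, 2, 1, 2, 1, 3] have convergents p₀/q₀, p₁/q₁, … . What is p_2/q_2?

Using pₖ = aₖpₖ₋₁ + pₖ₋₂, qₖ = aₖqₖ₋₁ + qₖ₋₂ (with p₋₁=1, p₋₂=0, q₋₁=0, q₋₂=1):
  k=0: a=1, p=1, q=1
  k=1: a=2, p=3, q=2
  k=2: a=1, p=4, q=3

4/3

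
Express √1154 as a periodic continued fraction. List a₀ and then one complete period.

[33; 1, 32, 1, 66]

a₀ = ⌊√1154⌋ = 33.
With m₀=0, d₀=1 and mₖ₊₁ = dₖaₖ − mₖ, dₖ₊₁ = (n − mₖ₊₁²)/dₖ, aₖ₊₁ = ⌊(a₀+mₖ₊₁)/dₖ₊₁⌋:
  k=1: m=33, d=65, a=1
  k=2: m=32, d=2, a=32
  k=3: m=32, d=65, a=1
  k=4: m=33, d=1, a=66
d=1 and a=2a₀=66 at k=4, so the next step gives (m, d) = (33, 65) again — its k=1 value — and the period has length 4.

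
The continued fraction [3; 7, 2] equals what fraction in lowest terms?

Using pₖ = aₖpₖ₋₁ + pₖ₋₂ and qₖ = aₖqₖ₋₁ + qₖ₋₂:
  k=0: a=3, p=3, q=1
  k=1: a=7, p=22, q=7
  k=2: a=2, p=47, q=15

47/15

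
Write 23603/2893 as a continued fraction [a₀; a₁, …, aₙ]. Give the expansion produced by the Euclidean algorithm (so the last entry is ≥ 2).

23603 = 8·2893 + 459
2893 = 6·459 + 139
459 = 3·139 + 42
139 = 3·42 + 13
42 = 3·13 + 3
13 = 4·3 + 1
3 = 3·1 + 0  (stop)
So 23603/2893 = [8; 6, 3, 3, 3, 4, 3].

[8; 6, 3, 3, 3, 4, 3]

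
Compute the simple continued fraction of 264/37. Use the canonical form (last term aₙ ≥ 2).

[7; 7, 2, 2]

264 = 7*37 + 5
37 = 7*5 + 2
5 = 2*2 + 1
2 = 2*1 + 0  (stop)
So 264/37 = [7; 7, 2, 2].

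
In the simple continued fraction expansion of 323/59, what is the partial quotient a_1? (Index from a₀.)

323 = 5·59 + 28   →  a_0 = 5
59 = 2·28 + 3   →  a_1 = 2

2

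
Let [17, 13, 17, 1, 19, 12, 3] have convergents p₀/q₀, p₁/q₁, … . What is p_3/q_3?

Using pₖ = aₖpₖ₋₁ + pₖ₋₂, qₖ = aₖqₖ₋₁ + qₖ₋₂ (with p₋₁=1, p₋₂=0, q₋₁=0, q₋₂=1):
  k=0: a=17, p=17, q=1
  k=1: a=13, p=222, q=13
  k=2: a=17, p=3791, q=222
  k=3: a=1, p=4013, q=235

4013/235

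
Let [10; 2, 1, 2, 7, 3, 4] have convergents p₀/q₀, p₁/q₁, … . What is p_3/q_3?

83/8

Using pₖ = aₖpₖ₋₁ + pₖ₋₂, qₖ = aₖqₖ₋₁ + qₖ₋₂ (with p₋₁=1, p₋₂=0, q₋₁=0, q₋₂=1):
  k=0: a=10, p=10, q=1
  k=1: a=2, p=21, q=2
  k=2: a=1, p=31, q=3
  k=3: a=2, p=83, q=8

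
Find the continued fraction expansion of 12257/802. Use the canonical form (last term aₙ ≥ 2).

12257 = 15×802 + 227
802 = 3×227 + 121
227 = 1×121 + 106
121 = 1×106 + 15
106 = 7×15 + 1
15 = 15×1 + 0  (stop)
So 12257/802 = [15; 3, 1, 1, 7, 15].

[15; 3, 1, 1, 7, 15]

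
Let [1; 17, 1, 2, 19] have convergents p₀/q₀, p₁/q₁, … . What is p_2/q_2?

Using pₖ = aₖpₖ₋₁ + pₖ₋₂, qₖ = aₖqₖ₋₁ + qₖ₋₂ (with p₋₁=1, p₋₂=0, q₋₁=0, q₋₂=1):
  k=0: a=1, p=1, q=1
  k=1: a=17, p=18, q=17
  k=2: a=1, p=19, q=18

19/18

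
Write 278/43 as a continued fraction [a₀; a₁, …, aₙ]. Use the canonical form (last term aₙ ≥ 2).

278 = 6*43 + 20
43 = 2*20 + 3
20 = 6*3 + 2
3 = 1*2 + 1
2 = 2*1 + 0  (stop)
So 278/43 = [6; 2, 6, 1, 2].

[6; 2, 6, 1, 2]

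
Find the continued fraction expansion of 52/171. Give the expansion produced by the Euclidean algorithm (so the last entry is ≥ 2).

52 = 0×171 + 52
171 = 3×52 + 15
52 = 3×15 + 7
15 = 2×7 + 1
7 = 7×1 + 0  (stop)
So 52/171 = [0; 3, 3, 2, 7].

[0; 3, 3, 2, 7]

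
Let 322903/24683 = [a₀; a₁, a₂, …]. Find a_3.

322903 = 13·24683 + 2024   →  a_0 = 13
24683 = 12·2024 + 395   →  a_1 = 12
2024 = 5·395 + 49   →  a_2 = 5
395 = 8·49 + 3   →  a_3 = 8

8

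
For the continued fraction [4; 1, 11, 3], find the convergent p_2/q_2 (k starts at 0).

59/12

Using pₖ = aₖpₖ₋₁ + pₖ₋₂, qₖ = aₖqₖ₋₁ + qₖ₋₂ (with p₋₁=1, p₋₂=0, q₋₁=0, q₋₂=1):
  k=0: a=4, p=4, q=1
  k=1: a=1, p=5, q=1
  k=2: a=11, p=59, q=12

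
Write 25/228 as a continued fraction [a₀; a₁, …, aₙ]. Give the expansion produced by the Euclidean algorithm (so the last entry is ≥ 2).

25 = 0×228 + 25
228 = 9×25 + 3
25 = 8×3 + 1
3 = 3×1 + 0  (stop)
So 25/228 = [0; 9, 8, 3].

[0; 9, 8, 3]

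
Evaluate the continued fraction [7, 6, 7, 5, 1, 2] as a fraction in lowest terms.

Using pₖ = aₖpₖ₋₁ + pₖ₋₂ and qₖ = aₖqₖ₋₁ + qₖ₋₂:
  k=0: a=7, p=7, q=1
  k=1: a=6, p=43, q=6
  k=2: a=7, p=308, q=43
  k=3: a=5, p=1583, q=221
  k=4: a=1, p=1891, q=264
  k=5: a=2, p=5365, q=749

5365/749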